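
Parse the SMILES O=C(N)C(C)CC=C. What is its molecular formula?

Walk through each heavy atom and fill implicit hydrogens from standard valence (C 4, N 3, O 2, S 2, halogen 1):
  atom 1: O, bond orders sum to 2 (valence 2) → 0 H
  atom 2: C, bond orders sum to 4 (valence 4) → 0 H
  atom 3: N, bond orders sum to 1 (valence 3) → 2 H
  atom 4: C, bond orders sum to 3 (valence 4) → 1 H
  atom 5: C, bond orders sum to 1 (valence 4) → 3 H
  atom 6: C, bond orders sum to 2 (valence 4) → 2 H
  atom 7: C, bond orders sum to 3 (valence 4) → 1 H
  atom 8: C, bond orders sum to 2 (valence 4) → 2 H
Totals → C:6, H:11, N:1, O:1.
In Hill order: C6H11NO.

C6H11NO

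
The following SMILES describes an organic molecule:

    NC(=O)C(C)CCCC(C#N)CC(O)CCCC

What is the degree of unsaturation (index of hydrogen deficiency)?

3

Molecular formula: C14H26N2O2.
DoU = (2C + 2 + N − H − X) / 2, where X is the halogen count and O/S are ignored.
    = (2·14 + 2 + 2 − 26 − 0) / 2 = 6 / 2 = 3.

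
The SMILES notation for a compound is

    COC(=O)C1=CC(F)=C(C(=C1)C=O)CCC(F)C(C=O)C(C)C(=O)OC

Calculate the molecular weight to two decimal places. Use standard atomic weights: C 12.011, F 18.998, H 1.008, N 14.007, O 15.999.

First, the molecular formula is C18H20F2O6 (counting implicit H from valence).
  C: 18 × 12.011 = 216.198
  F: 2 × 18.998 = 37.996
  H: 20 × 1.008 = 20.160
  O: 6 × 15.999 = 95.994
Sum: 18×12.011 + 2×18.998 + 20×1.008 + 6×15.999 = 370.348 → 370.35 g/mol.

370.35 g/mol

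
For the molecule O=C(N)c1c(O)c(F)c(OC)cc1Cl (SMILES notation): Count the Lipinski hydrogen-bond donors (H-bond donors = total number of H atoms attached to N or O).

3

Donors: find every N or O and count the H atoms it carries.
  atom 1 (O): bond orders sum to 2 → 0 H
  atom 3 (N): bond orders sum to 1 → 2 H
  atom 6 (O): bond orders sum to 1 → 1 H
  atom 10 (O): bond orders sum to 2 → 0 H
Lipinski HBD = 3.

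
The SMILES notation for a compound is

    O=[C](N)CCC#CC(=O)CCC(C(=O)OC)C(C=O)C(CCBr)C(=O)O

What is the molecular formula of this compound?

Walk through each heavy atom and fill implicit hydrogens from standard valence (C 4, N 3, O 2, S 2, halogen 1):
  atom 1: O, bond orders sum to 2 (valence 2) → 0 H
  atom 2: C with explicit H count 0
  atom 3: N, bond orders sum to 1 (valence 3) → 2 H
  atom 4: C, bond orders sum to 2 (valence 4) → 2 H
  atom 5: C, bond orders sum to 2 (valence 4) → 2 H
  atom 6: C, bond orders sum to 4 (valence 4) → 0 H
  atom 7: C, bond orders sum to 4 (valence 4) → 0 H
  atom 8: C, bond orders sum to 4 (valence 4) → 0 H
  atom 9: O, bond orders sum to 2 (valence 2) → 0 H
  atom 10: C, bond orders sum to 2 (valence 4) → 2 H
  atom 11: C, bond orders sum to 2 (valence 4) → 2 H
  atom 12: C, bond orders sum to 3 (valence 4) → 1 H
  atom 13: C, bond orders sum to 4 (valence 4) → 0 H
  atom 14: O, bond orders sum to 2 (valence 2) → 0 H
  atom 15: O, bond orders sum to 2 (valence 2) → 0 H
  atom 16: C, bond orders sum to 1 (valence 4) → 3 H
  atom 17: C, bond orders sum to 3 (valence 4) → 1 H
  atom 18: C, bond orders sum to 3 (valence 4) → 1 H
  atom 19: O, bond orders sum to 2 (valence 2) → 0 H
  atom 20: C, bond orders sum to 3 (valence 4) → 1 H
  atom 21: C, bond orders sum to 2 (valence 4) → 2 H
  atom 22: C, bond orders sum to 2 (valence 4) → 2 H
  atom 23: Br (halogen, monovalent) → 0 H
  atom 24: C, bond orders sum to 4 (valence 4) → 0 H
  atom 25: O, bond orders sum to 2 (valence 2) → 0 H
  atom 26: O, bond orders sum to 1 (valence 2) → 1 H
Totals → C:17, H:22, Br:1, N:1, O:7.

C17H22BrNO7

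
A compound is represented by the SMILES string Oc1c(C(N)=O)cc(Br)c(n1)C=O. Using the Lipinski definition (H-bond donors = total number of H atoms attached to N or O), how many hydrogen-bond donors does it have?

3

Donors: find every N or O and count the H atoms it carries.
  atom 1 (O): bond orders sum to 1 → 1 H
  atom 5 (N): bond orders sum to 1 → 2 H
  atom 6 (O): bond orders sum to 2 → 0 H
  atom 11 (N): bond orders sum to 3 → 0 H
  atom 13 (O): bond orders sum to 2 → 0 H
Lipinski HBD = 3.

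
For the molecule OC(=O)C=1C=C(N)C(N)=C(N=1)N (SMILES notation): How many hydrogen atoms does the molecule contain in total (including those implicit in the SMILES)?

8

Walk through each heavy atom and fill implicit hydrogens from standard valence (C 4, N 3, O 2, S 2, halogen 1):
  atom 1: O, bond orders sum to 1 (valence 2) → 1 H
  atom 2: C, bond orders sum to 4 (valence 4) → 0 H
  atom 3: O, bond orders sum to 2 (valence 2) → 0 H
  atom 4: C, bond orders sum to 4 (valence 4) → 0 H
  atom 5: C, bond orders sum to 3 (valence 4) → 1 H
  atom 6: C, bond orders sum to 4 (valence 4) → 0 H
  atom 7: N, bond orders sum to 1 (valence 3) → 2 H
  atom 8: C, bond orders sum to 4 (valence 4) → 0 H
  atom 9: N, bond orders sum to 1 (valence 3) → 2 H
  atom 10: C, bond orders sum to 4 (valence 4) → 0 H
  atom 11: N, bond orders sum to 3 (valence 3) → 0 H
  atom 12: N, bond orders sum to 1 (valence 3) → 2 H
Total hydrogens: 8.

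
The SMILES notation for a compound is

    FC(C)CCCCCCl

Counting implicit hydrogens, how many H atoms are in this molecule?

Walk through each heavy atom and fill implicit hydrogens from standard valence (C 4, N 3, O 2, S 2, halogen 1):
  atom 1: F (halogen, monovalent) → 0 H
  atom 2: C, bond orders sum to 3 (valence 4) → 1 H
  atom 3: C, bond orders sum to 1 (valence 4) → 3 H
  atom 4: C, bond orders sum to 2 (valence 4) → 2 H
  atom 5: C, bond orders sum to 2 (valence 4) → 2 H
  atom 6: C, bond orders sum to 2 (valence 4) → 2 H
  atom 7: C, bond orders sum to 2 (valence 4) → 2 H
  atom 8: C, bond orders sum to 2 (valence 4) → 2 H
  atom 9: Cl (halogen, monovalent) → 0 H
Total hydrogens: 14.

14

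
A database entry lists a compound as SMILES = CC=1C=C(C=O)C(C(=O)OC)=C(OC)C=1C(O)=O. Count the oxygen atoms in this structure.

Scan the SMILES for O atoms (remember two-letter symbols like Cl and Br are single atoms).
Oxygen count: 6.

6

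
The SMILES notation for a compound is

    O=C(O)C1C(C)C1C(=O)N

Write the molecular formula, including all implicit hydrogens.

Walk through each heavy atom and fill implicit hydrogens from standard valence (C 4, N 3, O 2, S 2, halogen 1):
  atom 1: O, bond orders sum to 2 (valence 2) → 0 H
  atom 2: C, bond orders sum to 4 (valence 4) → 0 H
  atom 3: O, bond orders sum to 1 (valence 2) → 1 H
  atom 4: C, bond orders sum to 3 (valence 4) → 1 H
  atom 5: C, bond orders sum to 3 (valence 4) → 1 H
  atom 6: C, bond orders sum to 1 (valence 4) → 3 H
  atom 7: C, bond orders sum to 3 (valence 4) → 1 H
  atom 8: C, bond orders sum to 4 (valence 4) → 0 H
  atom 9: O, bond orders sum to 2 (valence 2) → 0 H
  atom 10: N, bond orders sum to 1 (valence 3) → 2 H
Totals → C:6, H:9, N:1, O:3.

C6H9NO3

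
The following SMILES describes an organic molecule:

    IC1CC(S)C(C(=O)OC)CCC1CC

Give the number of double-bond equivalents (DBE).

2

Degree of unsaturation = (number of rings) + (number of π bonds).
Ring closures in the SMILES: 1.
π bonds: 1 double bond (each 1 DoU) → 1 DoU from unsaturation.
Total DoU = 1 + 1 = 2.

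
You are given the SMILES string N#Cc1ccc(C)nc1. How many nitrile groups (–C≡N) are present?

1

The nitrile motif appears at heavy-atom position 2 in the SMILES.
Nitrile count: 1.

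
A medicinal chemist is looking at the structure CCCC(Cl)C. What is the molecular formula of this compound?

Walk through each heavy atom and fill implicit hydrogens from standard valence (C 4, N 3, O 2, S 2, halogen 1):
  atom 1: C, bond orders sum to 1 (valence 4) → 3 H
  atom 2: C, bond orders sum to 2 (valence 4) → 2 H
  atom 3: C, bond orders sum to 2 (valence 4) → 2 H
  atom 4: C, bond orders sum to 3 (valence 4) → 1 H
  atom 5: Cl (halogen, monovalent) → 0 H
  atom 6: C, bond orders sum to 1 (valence 4) → 3 H
Totals → C:5, H:11, Cl:1.

C5H11Cl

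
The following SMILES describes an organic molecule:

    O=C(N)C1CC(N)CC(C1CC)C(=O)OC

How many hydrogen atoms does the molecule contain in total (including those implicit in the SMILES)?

20

Walk through each heavy atom and fill implicit hydrogens from standard valence (C 4, N 3, O 2, S 2, halogen 1):
  atom 1: O, bond orders sum to 2 (valence 2) → 0 H
  atom 2: C, bond orders sum to 4 (valence 4) → 0 H
  atom 3: N, bond orders sum to 1 (valence 3) → 2 H
  atom 4: C, bond orders sum to 3 (valence 4) → 1 H
  atom 5: C, bond orders sum to 2 (valence 4) → 2 H
  atom 6: C, bond orders sum to 3 (valence 4) → 1 H
  atom 7: N, bond orders sum to 1 (valence 3) → 2 H
  atom 8: C, bond orders sum to 2 (valence 4) → 2 H
  atom 9: C, bond orders sum to 3 (valence 4) → 1 H
  atom 10: C, bond orders sum to 3 (valence 4) → 1 H
  atom 11: C, bond orders sum to 2 (valence 4) → 2 H
  atom 12: C, bond orders sum to 1 (valence 4) → 3 H
  atom 13: C, bond orders sum to 4 (valence 4) → 0 H
  atom 14: O, bond orders sum to 2 (valence 2) → 0 H
  atom 15: O, bond orders sum to 2 (valence 2) → 0 H
  atom 16: C, bond orders sum to 1 (valence 4) → 3 H
Total hydrogens: 20.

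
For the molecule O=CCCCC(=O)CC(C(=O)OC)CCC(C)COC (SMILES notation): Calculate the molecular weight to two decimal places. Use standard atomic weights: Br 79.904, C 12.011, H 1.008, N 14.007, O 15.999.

286.37 g/mol

First, the molecular formula is C15H26O5 (counting implicit H from valence).
  C: 15 × 12.011 = 180.165
  H: 26 × 1.008 = 26.208
  O: 5 × 15.999 = 79.995
Sum: 15×12.011 + 26×1.008 + 5×15.999 = 286.368 → 286.37 g/mol.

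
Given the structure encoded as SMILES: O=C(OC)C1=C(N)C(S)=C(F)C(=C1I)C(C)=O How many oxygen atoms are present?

3

Scan the SMILES for O atoms (remember two-letter symbols like Cl and Br are single atoms).
Oxygen count: 3.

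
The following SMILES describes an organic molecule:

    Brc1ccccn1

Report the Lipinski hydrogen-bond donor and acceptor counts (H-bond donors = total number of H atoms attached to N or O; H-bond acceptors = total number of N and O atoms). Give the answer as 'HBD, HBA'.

Donors: find every N or O and count the H atoms it carries.
  atom 7 (N): bond orders sum to 3 → 0 H
Lipinski HBD = 0.
Acceptors: N atoms = 1, O atoms = 0 → HBA = 1.

0, 1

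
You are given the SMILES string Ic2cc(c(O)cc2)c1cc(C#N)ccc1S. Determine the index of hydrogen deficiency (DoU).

Molecular formula: C13H8INOS.
DoU = (2C + 2 + N − H − X) / 2, where X is the halogen count and O/S are ignored.
    = (2·13 + 2 + 1 − 8 − 1) / 2 = 20 / 2 = 10.

10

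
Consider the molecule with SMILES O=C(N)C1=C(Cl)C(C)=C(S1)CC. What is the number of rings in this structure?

1

In SMILES, each pair of matching ring-closure digits denotes one ring-closing bond; the number of such bonds equals the number of independent rings.
Ring-closure bonds here: 1.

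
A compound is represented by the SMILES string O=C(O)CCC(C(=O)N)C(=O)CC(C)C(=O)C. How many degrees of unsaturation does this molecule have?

4

Degree of unsaturation = (number of rings) + (number of π bonds).
Ring closures in the SMILES: 0.
π bonds: 4 double bonds (each 1 DoU) → 4 DoU from unsaturation.
Total DoU = 0 + 4 = 4.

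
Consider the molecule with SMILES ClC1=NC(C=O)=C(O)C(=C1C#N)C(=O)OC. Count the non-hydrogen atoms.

16

Every atom symbol written in the SMILES (organic subset) is one heavy atom; implicit H are not written.
Heavy atoms by element → C:9, Cl:1, N:2, O:4.
Total: 16.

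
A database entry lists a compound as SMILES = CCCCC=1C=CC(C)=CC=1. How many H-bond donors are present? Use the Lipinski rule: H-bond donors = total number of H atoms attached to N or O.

Donors: find every N or O and count the H atoms it carries.
  (no N or O atoms present)
Lipinski HBD = 0.

0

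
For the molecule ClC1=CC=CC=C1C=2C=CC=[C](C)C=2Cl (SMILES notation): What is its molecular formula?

Walk through each heavy atom and fill implicit hydrogens from standard valence (C 4, N 3, O 2, S 2, halogen 1):
  atom 1: Cl (halogen, monovalent) → 0 H
  atom 2: C, bond orders sum to 4 (valence 4) → 0 H
  atom 3: C, bond orders sum to 3 (valence 4) → 1 H
  atom 4: C, bond orders sum to 3 (valence 4) → 1 H
  atom 5: C, bond orders sum to 3 (valence 4) → 1 H
  atom 6: C, bond orders sum to 3 (valence 4) → 1 H
  atom 7: C, bond orders sum to 4 (valence 4) → 0 H
  atom 8: C, bond orders sum to 4 (valence 4) → 0 H
  atom 9: C, bond orders sum to 3 (valence 4) → 1 H
  atom 10: C, bond orders sum to 3 (valence 4) → 1 H
  atom 11: C, bond orders sum to 3 (valence 4) → 1 H
  atom 12: C with explicit H count 0
  atom 13: C, bond orders sum to 1 (valence 4) → 3 H
  atom 14: C, bond orders sum to 4 (valence 4) → 0 H
  atom 15: Cl (halogen, monovalent) → 0 H
Totals → C:13, H:10, Cl:2.

C13H10Cl2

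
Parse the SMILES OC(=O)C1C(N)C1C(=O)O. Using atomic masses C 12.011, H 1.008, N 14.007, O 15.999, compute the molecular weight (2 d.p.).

First, the molecular formula is C5H7NO4 (counting implicit H from valence).
  C: 5 × 12.011 = 60.055
  H: 7 × 1.008 = 7.056
  N: 1 × 14.007 = 14.007
  O: 4 × 15.999 = 63.996
Sum: 5×12.011 + 7×1.008 + 1×14.007 + 4×15.999 = 145.114 → 145.11 g/mol.

145.11 g/mol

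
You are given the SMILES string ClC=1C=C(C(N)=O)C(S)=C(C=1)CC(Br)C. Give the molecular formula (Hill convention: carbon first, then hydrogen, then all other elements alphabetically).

Walk through each heavy atom and fill implicit hydrogens from standard valence (C 4, N 3, O 2, S 2, halogen 1):
  atom 1: Cl (halogen, monovalent) → 0 H
  atom 2: C, bond orders sum to 4 (valence 4) → 0 H
  atom 3: C, bond orders sum to 3 (valence 4) → 1 H
  atom 4: C, bond orders sum to 4 (valence 4) → 0 H
  atom 5: C, bond orders sum to 4 (valence 4) → 0 H
  atom 6: N, bond orders sum to 1 (valence 3) → 2 H
  atom 7: O, bond orders sum to 2 (valence 2) → 0 H
  atom 8: C, bond orders sum to 4 (valence 4) → 0 H
  atom 9: S, bond orders sum to 1 (valence 2) → 1 H
  atom 10: C, bond orders sum to 4 (valence 4) → 0 H
  atom 11: C, bond orders sum to 3 (valence 4) → 1 H
  atom 12: C, bond orders sum to 2 (valence 4) → 2 H
  atom 13: C, bond orders sum to 3 (valence 4) → 1 H
  atom 14: Br (halogen, monovalent) → 0 H
  atom 15: C, bond orders sum to 1 (valence 4) → 3 H
Totals → C:10, H:11, Br:1, Cl:1, N:1, O:1, S:1.
In Hill order: C10H11BrClNOS.

C10H11BrClNOS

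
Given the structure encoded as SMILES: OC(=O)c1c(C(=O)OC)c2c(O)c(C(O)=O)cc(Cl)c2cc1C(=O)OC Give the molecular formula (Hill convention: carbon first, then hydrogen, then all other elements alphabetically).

C16H11ClO9

Walk through each heavy atom and fill implicit hydrogens from standard valence (C 4, N 3, O 2, S 2, halogen 1); for lowercase aromatic atoms, an aromatic c carries 1 H when it has two neighbours and 0 H with three, and aromatic n carries 0 H:
  atom 1: O, bond orders sum to 1 (valence 2) → 1 H
  atom 2: C, bond orders sum to 4 (valence 4) → 0 H
  atom 3: O, bond orders sum to 2 (valence 2) → 0 H
  atom 4: aromatic c, 3 neighbours → 0 H
  atom 5: aromatic c, 3 neighbours → 0 H
  atom 6: C, bond orders sum to 4 (valence 4) → 0 H
  atom 7: O, bond orders sum to 2 (valence 2) → 0 H
  atom 8: O, bond orders sum to 2 (valence 2) → 0 H
  atom 9: C, bond orders sum to 1 (valence 4) → 3 H
  atom 10: aromatic c, 3 neighbours → 0 H
  atom 11: aromatic c, 3 neighbours → 0 H
  atom 12: O, bond orders sum to 1 (valence 2) → 1 H
  atom 13: aromatic c, 3 neighbours → 0 H
  atom 14: C, bond orders sum to 4 (valence 4) → 0 H
  atom 15: O, bond orders sum to 1 (valence 2) → 1 H
  atom 16: O, bond orders sum to 2 (valence 2) → 0 H
  atom 17: aromatic c, 2 neighbours → 1 H
  atom 18: aromatic c, 3 neighbours → 0 H
  atom 19: Cl (halogen, monovalent) → 0 H
  atom 20: aromatic c, 3 neighbours → 0 H
  atom 21: aromatic c, 2 neighbours → 1 H
  atom 22: aromatic c, 3 neighbours → 0 H
  atom 23: C, bond orders sum to 4 (valence 4) → 0 H
  atom 24: O, bond orders sum to 2 (valence 2) → 0 H
  atom 25: O, bond orders sum to 2 (valence 2) → 0 H
  atom 26: C, bond orders sum to 1 (valence 4) → 3 H
Totals → C:16, H:11, Cl:1, O:9.
In Hill order: C16H11ClO9.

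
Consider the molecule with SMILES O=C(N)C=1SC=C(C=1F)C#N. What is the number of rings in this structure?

1

In SMILES, each pair of matching ring-closure digits denotes one ring-closing bond; the number of such bonds equals the number of independent rings.
Ring-closure bonds here: 1.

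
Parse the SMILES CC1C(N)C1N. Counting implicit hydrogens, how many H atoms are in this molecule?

Walk through each heavy atom and fill implicit hydrogens from standard valence (C 4, N 3, O 2, S 2, halogen 1):
  atom 1: C, bond orders sum to 1 (valence 4) → 3 H
  atom 2: C, bond orders sum to 3 (valence 4) → 1 H
  atom 3: C, bond orders sum to 3 (valence 4) → 1 H
  atom 4: N, bond orders sum to 1 (valence 3) → 2 H
  atom 5: C, bond orders sum to 3 (valence 4) → 1 H
  atom 6: N, bond orders sum to 1 (valence 3) → 2 H
Total hydrogens: 10.

10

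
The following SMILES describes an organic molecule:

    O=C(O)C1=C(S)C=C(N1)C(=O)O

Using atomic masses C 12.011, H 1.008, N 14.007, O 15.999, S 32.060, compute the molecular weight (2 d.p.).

187.17 g/mol

First, the molecular formula is C6H5NO4S (counting implicit H from valence).
  C: 6 × 12.011 = 72.066
  H: 5 × 1.008 = 5.040
  N: 1 × 14.007 = 14.007
  O: 4 × 15.999 = 63.996
  S: 1 × 32.060 = 32.060
Sum: 6×12.011 + 5×1.008 + 1×14.007 + 4×15.999 + 1×32.060 = 187.169 → 187.17 g/mol.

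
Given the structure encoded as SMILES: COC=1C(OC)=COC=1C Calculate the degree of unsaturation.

Molecular formula: C7H10O3.
DoU = (2C + 2 + N − H − X) / 2, where X is the halogen count and O/S are ignored.
    = (2·7 + 2 + 0 − 10 − 0) / 2 = 6 / 2 = 3.

3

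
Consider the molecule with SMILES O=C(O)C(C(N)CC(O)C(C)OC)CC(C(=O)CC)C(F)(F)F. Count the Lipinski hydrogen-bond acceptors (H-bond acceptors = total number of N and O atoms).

N atoms: 1; O atoms: 5.
Lipinski HBA = 1 + 5 = 6.

6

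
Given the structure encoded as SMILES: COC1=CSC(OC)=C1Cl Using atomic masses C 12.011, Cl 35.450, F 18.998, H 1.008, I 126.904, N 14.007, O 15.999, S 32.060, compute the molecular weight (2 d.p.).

First, the molecular formula is C6H7ClO2S (counting implicit H from valence).
  C: 6 × 12.011 = 72.066
  Cl: 1 × 35.450 = 35.450
  H: 7 × 1.008 = 7.056
  O: 2 × 15.999 = 31.998
  S: 1 × 32.060 = 32.060
Sum: 6×12.011 + 1×35.450 + 7×1.008 + 2×15.999 + 1×32.060 = 178.630 → 178.63 g/mol.

178.63 g/mol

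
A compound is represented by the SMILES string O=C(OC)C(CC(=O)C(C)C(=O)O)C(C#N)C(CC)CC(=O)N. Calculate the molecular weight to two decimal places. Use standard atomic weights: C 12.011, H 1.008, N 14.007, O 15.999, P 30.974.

326.35 g/mol

First, the molecular formula is C15H22N2O6 (counting implicit H from valence).
  C: 15 × 12.011 = 180.165
  H: 22 × 1.008 = 22.176
  N: 2 × 14.007 = 28.014
  O: 6 × 15.999 = 95.994
Sum: 15×12.011 + 22×1.008 + 2×14.007 + 6×15.999 = 326.349 → 326.35 g/mol.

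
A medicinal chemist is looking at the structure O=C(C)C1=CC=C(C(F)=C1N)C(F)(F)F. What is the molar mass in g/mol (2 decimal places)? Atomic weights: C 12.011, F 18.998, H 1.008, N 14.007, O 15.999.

221.15 g/mol

First, the molecular formula is C9H7F4NO (counting implicit H from valence).
  C: 9 × 12.011 = 108.099
  F: 4 × 18.998 = 75.992
  H: 7 × 1.008 = 7.056
  N: 1 × 14.007 = 14.007
  O: 1 × 15.999 = 15.999
Sum: 9×12.011 + 4×18.998 + 7×1.008 + 1×14.007 + 1×15.999 = 221.153 → 221.15 g/mol.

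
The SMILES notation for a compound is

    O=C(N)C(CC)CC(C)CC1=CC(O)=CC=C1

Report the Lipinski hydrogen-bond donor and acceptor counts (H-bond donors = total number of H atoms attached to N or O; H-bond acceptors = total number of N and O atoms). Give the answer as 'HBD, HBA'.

Donors: find every N or O and count the H atoms it carries.
  atom 1 (O): bond orders sum to 2 → 0 H
  atom 3 (N): bond orders sum to 1 → 2 H
  atom 14 (O): bond orders sum to 1 → 1 H
Lipinski HBD = 3.
Acceptors: N atoms = 1, O atoms = 2 → HBA = 3.

3, 3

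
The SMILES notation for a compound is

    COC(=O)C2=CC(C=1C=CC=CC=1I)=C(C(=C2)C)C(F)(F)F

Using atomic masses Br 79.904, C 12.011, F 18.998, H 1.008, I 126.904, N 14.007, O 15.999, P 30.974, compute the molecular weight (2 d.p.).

420.17 g/mol

First, the molecular formula is C16H12F3IO2 (counting implicit H from valence).
  C: 16 × 12.011 = 192.176
  F: 3 × 18.998 = 56.994
  H: 12 × 1.008 = 12.096
  I: 1 × 126.904 = 126.904
  O: 2 × 15.999 = 31.998
Sum: 16×12.011 + 3×18.998 + 12×1.008 + 1×126.904 + 2×15.999 = 420.168 → 420.17 g/mol.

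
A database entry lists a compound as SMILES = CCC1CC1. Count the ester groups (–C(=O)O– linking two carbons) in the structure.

Scan the SMILES for the ester motif — none present.

0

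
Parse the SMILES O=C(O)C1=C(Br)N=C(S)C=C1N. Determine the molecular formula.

Walk through each heavy atom and fill implicit hydrogens from standard valence (C 4, N 3, O 2, S 2, halogen 1):
  atom 1: O, bond orders sum to 2 (valence 2) → 0 H
  atom 2: C, bond orders sum to 4 (valence 4) → 0 H
  atom 3: O, bond orders sum to 1 (valence 2) → 1 H
  atom 4: C, bond orders sum to 4 (valence 4) → 0 H
  atom 5: C, bond orders sum to 4 (valence 4) → 0 H
  atom 6: Br (halogen, monovalent) → 0 H
  atom 7: N, bond orders sum to 3 (valence 3) → 0 H
  atom 8: C, bond orders sum to 4 (valence 4) → 0 H
  atom 9: S, bond orders sum to 1 (valence 2) → 1 H
  atom 10: C, bond orders sum to 3 (valence 4) → 1 H
  atom 11: C, bond orders sum to 4 (valence 4) → 0 H
  atom 12: N, bond orders sum to 1 (valence 3) → 2 H
Totals → C:6, H:5, Br:1, N:2, O:2, S:1.

C6H5BrN2O2S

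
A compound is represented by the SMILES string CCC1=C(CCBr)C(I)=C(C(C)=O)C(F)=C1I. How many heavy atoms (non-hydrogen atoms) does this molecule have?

17

Every atom symbol written in the SMILES (organic subset) is one heavy atom; implicit H are not written.
Heavy atoms by element → Br:1, C:12, F:1, I:2, O:1.
Total: 17.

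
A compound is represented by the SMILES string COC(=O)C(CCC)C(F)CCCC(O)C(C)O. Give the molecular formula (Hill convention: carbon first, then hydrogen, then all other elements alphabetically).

C13H25FO4

Walk through each heavy atom and fill implicit hydrogens from standard valence (C 4, N 3, O 2, S 2, halogen 1):
  atom 1: C, bond orders sum to 1 (valence 4) → 3 H
  atom 2: O, bond orders sum to 2 (valence 2) → 0 H
  atom 3: C, bond orders sum to 4 (valence 4) → 0 H
  atom 4: O, bond orders sum to 2 (valence 2) → 0 H
  atom 5: C, bond orders sum to 3 (valence 4) → 1 H
  atom 6: C, bond orders sum to 2 (valence 4) → 2 H
  atom 7: C, bond orders sum to 2 (valence 4) → 2 H
  atom 8: C, bond orders sum to 1 (valence 4) → 3 H
  atom 9: C, bond orders sum to 3 (valence 4) → 1 H
  atom 10: F (halogen, monovalent) → 0 H
  atom 11: C, bond orders sum to 2 (valence 4) → 2 H
  atom 12: C, bond orders sum to 2 (valence 4) → 2 H
  atom 13: C, bond orders sum to 2 (valence 4) → 2 H
  atom 14: C, bond orders sum to 3 (valence 4) → 1 H
  atom 15: O, bond orders sum to 1 (valence 2) → 1 H
  atom 16: C, bond orders sum to 3 (valence 4) → 1 H
  atom 17: C, bond orders sum to 1 (valence 4) → 3 H
  atom 18: O, bond orders sum to 1 (valence 2) → 1 H
Totals → C:13, H:25, F:1, O:4.
In Hill order: C13H25FO4.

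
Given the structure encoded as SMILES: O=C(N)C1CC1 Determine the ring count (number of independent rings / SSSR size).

1

In SMILES, each pair of matching ring-closure digits denotes one ring-closing bond; the number of such bonds equals the number of independent rings.
Ring-closure bonds here: 1.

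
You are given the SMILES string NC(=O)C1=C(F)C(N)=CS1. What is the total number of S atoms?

1

Scan the SMILES for S atoms (remember two-letter symbols like Cl and Br are single atoms).
Sulfur count: 1.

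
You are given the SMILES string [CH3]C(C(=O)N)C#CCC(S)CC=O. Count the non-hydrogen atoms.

Every atom symbol written in the SMILES (organic subset) is one heavy atom; implicit H are not written.
Heavy atoms by element → C:9, N:1, O:2, S:1.
Total: 13.

13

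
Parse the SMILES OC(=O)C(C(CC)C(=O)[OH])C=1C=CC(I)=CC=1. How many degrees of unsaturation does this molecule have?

6

Degree of unsaturation = (number of rings) + (number of π bonds).
Ring closures in the SMILES: 1.
π bonds: 5 double bonds (each 1 DoU) → 5 DoU from unsaturation.
Total DoU = 1 + 5 = 6.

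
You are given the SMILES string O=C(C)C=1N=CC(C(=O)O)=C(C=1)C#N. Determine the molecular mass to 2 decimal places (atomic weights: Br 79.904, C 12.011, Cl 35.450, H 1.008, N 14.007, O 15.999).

First, the molecular formula is C9H6N2O3 (counting implicit H from valence).
  C: 9 × 12.011 = 108.099
  H: 6 × 1.008 = 6.048
  N: 2 × 14.007 = 28.014
  O: 3 × 15.999 = 47.997
Sum: 9×12.011 + 6×1.008 + 2×14.007 + 3×15.999 = 190.158 → 190.16 g/mol.

190.16 g/mol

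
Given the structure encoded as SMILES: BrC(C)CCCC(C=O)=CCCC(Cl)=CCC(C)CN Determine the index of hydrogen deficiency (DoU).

3

Molecular formula: C16H27BrClNO.
DoU = (2C + 2 + N − H − X) / 2, where X is the halogen count and O/S are ignored.
    = (2·16 + 2 + 1 − 27 − 2) / 2 = 6 / 2 = 3.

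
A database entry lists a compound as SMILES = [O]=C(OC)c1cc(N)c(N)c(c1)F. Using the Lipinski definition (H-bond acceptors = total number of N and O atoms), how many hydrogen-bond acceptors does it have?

N atoms: 2; O atoms: 2.
Lipinski HBA = 2 + 2 = 4.

4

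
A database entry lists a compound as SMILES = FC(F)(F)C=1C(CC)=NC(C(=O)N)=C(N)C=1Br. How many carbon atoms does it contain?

9

Count every carbon token in the SMILES (each C, including those in ring-closure positions and inside branches).
Carbon count: 9.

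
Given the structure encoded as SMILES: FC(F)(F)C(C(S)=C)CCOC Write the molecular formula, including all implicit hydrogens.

Walk through each heavy atom and fill implicit hydrogens from standard valence (C 4, N 3, O 2, S 2, halogen 1):
  atom 1: F (halogen, monovalent) → 0 H
  atom 2: C, bond orders sum to 4 (valence 4) → 0 H
  atom 3: F (halogen, monovalent) → 0 H
  atom 4: F (halogen, monovalent) → 0 H
  atom 5: C, bond orders sum to 3 (valence 4) → 1 H
  atom 6: C, bond orders sum to 4 (valence 4) → 0 H
  atom 7: S, bond orders sum to 1 (valence 2) → 1 H
  atom 8: C, bond orders sum to 2 (valence 4) → 2 H
  atom 9: C, bond orders sum to 2 (valence 4) → 2 H
  atom 10: C, bond orders sum to 2 (valence 4) → 2 H
  atom 11: O, bond orders sum to 2 (valence 2) → 0 H
  atom 12: C, bond orders sum to 1 (valence 4) → 3 H
Totals → C:7, H:11, F:3, O:1, S:1.
In Hill order: C7H11F3OS.

C7H11F3OS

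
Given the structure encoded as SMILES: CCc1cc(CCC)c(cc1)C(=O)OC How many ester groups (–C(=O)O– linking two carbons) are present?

1

The ester motif appears at heavy-atom position 12 in the SMILES.
Ester count: 1.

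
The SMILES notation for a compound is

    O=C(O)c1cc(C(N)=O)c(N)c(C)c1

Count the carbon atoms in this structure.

9

Count every carbon token in the SMILES (each C, including those in ring-closure positions and inside branches).
Carbon count: 9.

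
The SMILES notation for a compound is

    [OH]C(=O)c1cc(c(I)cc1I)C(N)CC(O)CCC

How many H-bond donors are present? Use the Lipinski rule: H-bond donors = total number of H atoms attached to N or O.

4

Donors: find every N or O and count the H atoms it carries.
  atom 1 (O): bond orders sum to 1 → 1 H
  atom 3 (O): bond orders sum to 2 → 0 H
  atom 13 (N): bond orders sum to 1 → 2 H
  atom 16 (O): bond orders sum to 1 → 1 H
Lipinski HBD = 4.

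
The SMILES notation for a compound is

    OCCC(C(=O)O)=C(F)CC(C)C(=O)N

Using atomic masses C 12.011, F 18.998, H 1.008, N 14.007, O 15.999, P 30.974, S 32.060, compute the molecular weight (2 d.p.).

219.21 g/mol

First, the molecular formula is C9H14FNO4 (counting implicit H from valence).
  C: 9 × 12.011 = 108.099
  F: 1 × 18.998 = 18.998
  H: 14 × 1.008 = 14.112
  N: 1 × 14.007 = 14.007
  O: 4 × 15.999 = 63.996
Sum: 9×12.011 + 1×18.998 + 14×1.008 + 1×14.007 + 4×15.999 = 219.212 → 219.21 g/mol.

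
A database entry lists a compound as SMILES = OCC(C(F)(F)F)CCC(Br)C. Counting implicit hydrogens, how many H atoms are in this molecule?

12

Walk through each heavy atom and fill implicit hydrogens from standard valence (C 4, N 3, O 2, S 2, halogen 1):
  atom 1: O, bond orders sum to 1 (valence 2) → 1 H
  atom 2: C, bond orders sum to 2 (valence 4) → 2 H
  atom 3: C, bond orders sum to 3 (valence 4) → 1 H
  atom 4: C, bond orders sum to 4 (valence 4) → 0 H
  atom 5: F (halogen, monovalent) → 0 H
  atom 6: F (halogen, monovalent) → 0 H
  atom 7: F (halogen, monovalent) → 0 H
  atom 8: C, bond orders sum to 2 (valence 4) → 2 H
  atom 9: C, bond orders sum to 2 (valence 4) → 2 H
  atom 10: C, bond orders sum to 3 (valence 4) → 1 H
  atom 11: Br (halogen, monovalent) → 0 H
  atom 12: C, bond orders sum to 1 (valence 4) → 3 H
Total hydrogens: 12.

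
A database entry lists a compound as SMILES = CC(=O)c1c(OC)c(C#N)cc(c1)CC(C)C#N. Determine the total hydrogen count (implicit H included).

Walk through each heavy atom and fill implicit hydrogens from standard valence (C 4, N 3, O 2, S 2, halogen 1); for lowercase aromatic atoms, an aromatic c carries 1 H when it has two neighbours and 0 H with three, and aromatic n carries 0 H:
  atom 1: C, bond orders sum to 1 (valence 4) → 3 H
  atom 2: C, bond orders sum to 4 (valence 4) → 0 H
  atom 3: O, bond orders sum to 2 (valence 2) → 0 H
  atom 4: aromatic c, 3 neighbours → 0 H
  atom 5: aromatic c, 3 neighbours → 0 H
  atom 6: O, bond orders sum to 2 (valence 2) → 0 H
  atom 7: C, bond orders sum to 1 (valence 4) → 3 H
  atom 8: aromatic c, 3 neighbours → 0 H
  atom 9: C, bond orders sum to 4 (valence 4) → 0 H
  atom 10: N, bond orders sum to 3 (valence 3) → 0 H
  atom 11: aromatic c, 2 neighbours → 1 H
  atom 12: aromatic c, 3 neighbours → 0 H
  atom 13: aromatic c, 2 neighbours → 1 H
  atom 14: C, bond orders sum to 2 (valence 4) → 2 H
  atom 15: C, bond orders sum to 3 (valence 4) → 1 H
  atom 16: C, bond orders sum to 1 (valence 4) → 3 H
  atom 17: C, bond orders sum to 4 (valence 4) → 0 H
  atom 18: N, bond orders sum to 3 (valence 3) → 0 H
Total hydrogens: 14.

14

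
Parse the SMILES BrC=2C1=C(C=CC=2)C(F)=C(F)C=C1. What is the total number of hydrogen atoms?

Walk through each heavy atom and fill implicit hydrogens from standard valence (C 4, N 3, O 2, S 2, halogen 1):
  atom 1: Br (halogen, monovalent) → 0 H
  atom 2: C, bond orders sum to 4 (valence 4) → 0 H
  atom 3: C, bond orders sum to 4 (valence 4) → 0 H
  atom 4: C, bond orders sum to 4 (valence 4) → 0 H
  atom 5: C, bond orders sum to 3 (valence 4) → 1 H
  atom 6: C, bond orders sum to 3 (valence 4) → 1 H
  atom 7: C, bond orders sum to 3 (valence 4) → 1 H
  atom 8: C, bond orders sum to 4 (valence 4) → 0 H
  atom 9: F (halogen, monovalent) → 0 H
  atom 10: C, bond orders sum to 4 (valence 4) → 0 H
  atom 11: F (halogen, monovalent) → 0 H
  atom 12: C, bond orders sum to 3 (valence 4) → 1 H
  atom 13: C, bond orders sum to 3 (valence 4) → 1 H
Total hydrogens: 5.

5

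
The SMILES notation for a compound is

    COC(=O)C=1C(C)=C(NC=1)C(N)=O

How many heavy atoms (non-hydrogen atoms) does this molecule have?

Every atom symbol written in the SMILES (organic subset) is one heavy atom; implicit H are not written.
Heavy atoms by element → C:8, N:2, O:3.
Total: 13.

13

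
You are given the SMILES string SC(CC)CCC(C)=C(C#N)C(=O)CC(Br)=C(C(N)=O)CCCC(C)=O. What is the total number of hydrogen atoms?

Walk through each heavy atom and fill implicit hydrogens from standard valence (C 4, N 3, O 2, S 2, halogen 1):
  atom 1: S, bond orders sum to 1 (valence 2) → 1 H
  atom 2: C, bond orders sum to 3 (valence 4) → 1 H
  atom 3: C, bond orders sum to 2 (valence 4) → 2 H
  atom 4: C, bond orders sum to 1 (valence 4) → 3 H
  atom 5: C, bond orders sum to 2 (valence 4) → 2 H
  atom 6: C, bond orders sum to 2 (valence 4) → 2 H
  atom 7: C, bond orders sum to 4 (valence 4) → 0 H
  atom 8: C, bond orders sum to 1 (valence 4) → 3 H
  atom 9: C, bond orders sum to 4 (valence 4) → 0 H
  atom 10: C, bond orders sum to 4 (valence 4) → 0 H
  atom 11: N, bond orders sum to 3 (valence 3) → 0 H
  atom 12: C, bond orders sum to 4 (valence 4) → 0 H
  atom 13: O, bond orders sum to 2 (valence 2) → 0 H
  atom 14: C, bond orders sum to 2 (valence 4) → 2 H
  atom 15: C, bond orders sum to 4 (valence 4) → 0 H
  atom 16: Br (halogen, monovalent) → 0 H
  atom 17: C, bond orders sum to 4 (valence 4) → 0 H
  atom 18: C, bond orders sum to 4 (valence 4) → 0 H
  atom 19: N, bond orders sum to 1 (valence 3) → 2 H
  atom 20: O, bond orders sum to 2 (valence 2) → 0 H
  atom 21: C, bond orders sum to 2 (valence 4) → 2 H
  atom 22: C, bond orders sum to 2 (valence 4) → 2 H
  atom 23: C, bond orders sum to 2 (valence 4) → 2 H
  atom 24: C, bond orders sum to 4 (valence 4) → 0 H
  atom 25: C, bond orders sum to 1 (valence 4) → 3 H
  atom 26: O, bond orders sum to 2 (valence 2) → 0 H
Total hydrogens: 27.

27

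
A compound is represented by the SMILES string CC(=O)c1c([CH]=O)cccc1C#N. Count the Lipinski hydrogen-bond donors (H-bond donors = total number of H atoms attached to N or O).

Donors: find every N or O and count the H atoms it carries.
  atom 3 (O): bond orders sum to 2 → 0 H
  atom 7 (O): bond orders sum to 2 → 0 H
  atom 13 (N): bond orders sum to 3 → 0 H
Lipinski HBD = 0.

0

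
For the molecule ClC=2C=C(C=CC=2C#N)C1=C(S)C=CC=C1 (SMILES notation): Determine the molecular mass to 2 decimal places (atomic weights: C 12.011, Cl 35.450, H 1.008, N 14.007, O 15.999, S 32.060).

First, the molecular formula is C13H8ClNS (counting implicit H from valence).
  C: 13 × 12.011 = 156.143
  Cl: 1 × 35.450 = 35.450
  H: 8 × 1.008 = 8.064
  N: 1 × 14.007 = 14.007
  S: 1 × 32.060 = 32.060
Sum: 13×12.011 + 1×35.450 + 8×1.008 + 1×14.007 + 1×32.060 = 245.724 → 245.72 g/mol.

245.72 g/mol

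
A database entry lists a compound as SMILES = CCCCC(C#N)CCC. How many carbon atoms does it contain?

9

Count every carbon token in the SMILES (each C, including those in ring-closure positions and inside branches).
Carbon count: 9.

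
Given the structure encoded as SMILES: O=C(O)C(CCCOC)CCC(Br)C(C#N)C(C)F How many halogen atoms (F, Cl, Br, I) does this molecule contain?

2

Halogen atoms appear at heavy-atom positions 13, 19 (1×Br, 1×F).
Other groups present: 1 carboxylic acid, 1 ether, 1 nitrile.
Halogen count: 2.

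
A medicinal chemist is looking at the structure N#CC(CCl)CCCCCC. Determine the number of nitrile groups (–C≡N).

The nitrile motif appears at heavy-atom position 2 in the SMILES.
Nitrile count: 1.

1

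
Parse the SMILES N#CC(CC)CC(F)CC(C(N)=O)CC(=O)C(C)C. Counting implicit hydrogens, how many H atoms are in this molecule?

23

Walk through each heavy atom and fill implicit hydrogens from standard valence (C 4, N 3, O 2, S 2, halogen 1):
  atom 1: N, bond orders sum to 3 (valence 3) → 0 H
  atom 2: C, bond orders sum to 4 (valence 4) → 0 H
  atom 3: C, bond orders sum to 3 (valence 4) → 1 H
  atom 4: C, bond orders sum to 2 (valence 4) → 2 H
  atom 5: C, bond orders sum to 1 (valence 4) → 3 H
  atom 6: C, bond orders sum to 2 (valence 4) → 2 H
  atom 7: C, bond orders sum to 3 (valence 4) → 1 H
  atom 8: F (halogen, monovalent) → 0 H
  atom 9: C, bond orders sum to 2 (valence 4) → 2 H
  atom 10: C, bond orders sum to 3 (valence 4) → 1 H
  atom 11: C, bond orders sum to 4 (valence 4) → 0 H
  atom 12: N, bond orders sum to 1 (valence 3) → 2 H
  atom 13: O, bond orders sum to 2 (valence 2) → 0 H
  atom 14: C, bond orders sum to 2 (valence 4) → 2 H
  atom 15: C, bond orders sum to 4 (valence 4) → 0 H
  atom 16: O, bond orders sum to 2 (valence 2) → 0 H
  atom 17: C, bond orders sum to 3 (valence 4) → 1 H
  atom 18: C, bond orders sum to 1 (valence 4) → 3 H
  atom 19: C, bond orders sum to 1 (valence 4) → 3 H
Total hydrogens: 23.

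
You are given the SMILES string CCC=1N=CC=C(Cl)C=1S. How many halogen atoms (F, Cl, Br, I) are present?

Halogen atoms appear at heavy-atom position 8 (1×Cl).
Other groups present: 1 thiol.
Halogen count: 1.

1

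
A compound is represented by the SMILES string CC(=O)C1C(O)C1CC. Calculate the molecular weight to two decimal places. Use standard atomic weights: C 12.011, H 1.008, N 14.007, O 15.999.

First, the molecular formula is C7H12O2 (counting implicit H from valence).
  C: 7 × 12.011 = 84.077
  H: 12 × 1.008 = 12.096
  O: 2 × 15.999 = 31.998
Sum: 7×12.011 + 12×1.008 + 2×15.999 = 128.171 → 128.17 g/mol.

128.17 g/mol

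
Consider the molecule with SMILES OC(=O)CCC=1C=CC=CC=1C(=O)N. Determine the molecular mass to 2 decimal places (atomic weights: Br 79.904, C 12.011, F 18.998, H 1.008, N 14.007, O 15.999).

193.20 g/mol

First, the molecular formula is C10H11NO3 (counting implicit H from valence).
  C: 10 × 12.011 = 120.110
  H: 11 × 1.008 = 11.088
  N: 1 × 14.007 = 14.007
  O: 3 × 15.999 = 47.997
Sum: 10×12.011 + 11×1.008 + 1×14.007 + 3×15.999 = 193.202 → 193.20 g/mol.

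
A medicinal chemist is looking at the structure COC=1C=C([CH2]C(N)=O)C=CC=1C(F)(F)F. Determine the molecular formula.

Walk through each heavy atom and fill implicit hydrogens from standard valence (C 4, N 3, O 2, S 2, halogen 1):
  atom 1: C, bond orders sum to 1 (valence 4) → 3 H
  atom 2: O, bond orders sum to 2 (valence 2) → 0 H
  atom 3: C, bond orders sum to 4 (valence 4) → 0 H
  atom 4: C, bond orders sum to 3 (valence 4) → 1 H
  atom 5: C, bond orders sum to 4 (valence 4) → 0 H
  atom 6: C with explicit H count 2
  atom 7: C, bond orders sum to 4 (valence 4) → 0 H
  atom 8: N, bond orders sum to 1 (valence 3) → 2 H
  atom 9: O, bond orders sum to 2 (valence 2) → 0 H
  atom 10: C, bond orders sum to 3 (valence 4) → 1 H
  atom 11: C, bond orders sum to 3 (valence 4) → 1 H
  atom 12: C, bond orders sum to 4 (valence 4) → 0 H
  atom 13: C, bond orders sum to 4 (valence 4) → 0 H
  atom 14: F (halogen, monovalent) → 0 H
  atom 15: F (halogen, monovalent) → 0 H
  atom 16: F (halogen, monovalent) → 0 H
Totals → C:10, H:10, F:3, N:1, O:2.
In Hill order: C10H10F3NO2.

C10H10F3NO2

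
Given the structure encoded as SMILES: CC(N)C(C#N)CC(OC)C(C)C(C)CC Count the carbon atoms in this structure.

13

Count every carbon token in the SMILES (each C, including those in ring-closure positions and inside branches).
Carbon count: 13.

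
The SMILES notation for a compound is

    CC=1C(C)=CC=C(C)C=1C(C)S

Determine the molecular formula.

Walk through each heavy atom and fill implicit hydrogens from standard valence (C 4, N 3, O 2, S 2, halogen 1):
  atom 1: C, bond orders sum to 1 (valence 4) → 3 H
  atom 2: C, bond orders sum to 4 (valence 4) → 0 H
  atom 3: C, bond orders sum to 4 (valence 4) → 0 H
  atom 4: C, bond orders sum to 1 (valence 4) → 3 H
  atom 5: C, bond orders sum to 3 (valence 4) → 1 H
  atom 6: C, bond orders sum to 3 (valence 4) → 1 H
  atom 7: C, bond orders sum to 4 (valence 4) → 0 H
  atom 8: C, bond orders sum to 1 (valence 4) → 3 H
  atom 9: C, bond orders sum to 4 (valence 4) → 0 H
  atom 10: C, bond orders sum to 3 (valence 4) → 1 H
  atom 11: C, bond orders sum to 1 (valence 4) → 3 H
  atom 12: S, bond orders sum to 1 (valence 2) → 1 H
Totals → C:11, H:16, S:1.

C11H16S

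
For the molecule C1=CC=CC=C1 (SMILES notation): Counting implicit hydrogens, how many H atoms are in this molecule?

Walk through each heavy atom and fill implicit hydrogens from standard valence (C 4, N 3, O 2, S 2, halogen 1):
  atom 1: C, bond orders sum to 3 (valence 4) → 1 H
  atom 2: C, bond orders sum to 3 (valence 4) → 1 H
  atom 3: C, bond orders sum to 3 (valence 4) → 1 H
  atom 4: C, bond orders sum to 3 (valence 4) → 1 H
  atom 5: C, bond orders sum to 3 (valence 4) → 1 H
  atom 6: C, bond orders sum to 3 (valence 4) → 1 H
Total hydrogens: 6.

6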